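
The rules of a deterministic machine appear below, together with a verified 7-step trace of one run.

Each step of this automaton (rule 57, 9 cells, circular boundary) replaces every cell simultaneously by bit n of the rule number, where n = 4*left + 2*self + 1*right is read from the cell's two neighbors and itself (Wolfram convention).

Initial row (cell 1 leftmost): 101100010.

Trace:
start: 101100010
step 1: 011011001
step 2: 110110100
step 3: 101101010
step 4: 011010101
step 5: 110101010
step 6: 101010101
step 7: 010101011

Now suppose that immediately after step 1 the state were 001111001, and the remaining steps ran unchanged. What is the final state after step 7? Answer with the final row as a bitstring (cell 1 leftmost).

state after step 1 := 001111001
step 2: 101000100
step 3: 010110010
step 4: 001101001
step 5: 101010100
step 6: 010101010
step 7: 001010101

001010101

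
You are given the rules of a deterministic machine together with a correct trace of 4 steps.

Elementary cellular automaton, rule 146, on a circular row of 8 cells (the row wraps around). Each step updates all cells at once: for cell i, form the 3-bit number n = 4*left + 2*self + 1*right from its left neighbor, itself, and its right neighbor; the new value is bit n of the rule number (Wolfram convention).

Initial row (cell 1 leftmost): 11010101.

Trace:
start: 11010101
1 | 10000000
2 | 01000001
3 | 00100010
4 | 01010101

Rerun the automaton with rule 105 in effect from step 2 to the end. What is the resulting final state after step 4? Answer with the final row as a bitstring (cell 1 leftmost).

01001001

(re-executing steps 2..4 under rule 105; state before step 2: 10000000)
2 | 00111110
3 | 10100010
4 | 01001001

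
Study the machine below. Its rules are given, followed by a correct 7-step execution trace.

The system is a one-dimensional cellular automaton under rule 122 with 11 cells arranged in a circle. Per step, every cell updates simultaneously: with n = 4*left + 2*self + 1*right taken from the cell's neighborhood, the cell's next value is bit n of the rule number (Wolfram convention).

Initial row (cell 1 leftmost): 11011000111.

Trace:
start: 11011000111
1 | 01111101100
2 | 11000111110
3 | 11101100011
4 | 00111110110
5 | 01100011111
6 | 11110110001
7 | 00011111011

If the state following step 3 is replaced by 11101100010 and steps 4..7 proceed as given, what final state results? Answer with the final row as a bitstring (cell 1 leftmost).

01111100011

state after step 3 := 11101100010
4 | 10111110101
5 | 11100011011
6 | 00110111110
7 | 01111100011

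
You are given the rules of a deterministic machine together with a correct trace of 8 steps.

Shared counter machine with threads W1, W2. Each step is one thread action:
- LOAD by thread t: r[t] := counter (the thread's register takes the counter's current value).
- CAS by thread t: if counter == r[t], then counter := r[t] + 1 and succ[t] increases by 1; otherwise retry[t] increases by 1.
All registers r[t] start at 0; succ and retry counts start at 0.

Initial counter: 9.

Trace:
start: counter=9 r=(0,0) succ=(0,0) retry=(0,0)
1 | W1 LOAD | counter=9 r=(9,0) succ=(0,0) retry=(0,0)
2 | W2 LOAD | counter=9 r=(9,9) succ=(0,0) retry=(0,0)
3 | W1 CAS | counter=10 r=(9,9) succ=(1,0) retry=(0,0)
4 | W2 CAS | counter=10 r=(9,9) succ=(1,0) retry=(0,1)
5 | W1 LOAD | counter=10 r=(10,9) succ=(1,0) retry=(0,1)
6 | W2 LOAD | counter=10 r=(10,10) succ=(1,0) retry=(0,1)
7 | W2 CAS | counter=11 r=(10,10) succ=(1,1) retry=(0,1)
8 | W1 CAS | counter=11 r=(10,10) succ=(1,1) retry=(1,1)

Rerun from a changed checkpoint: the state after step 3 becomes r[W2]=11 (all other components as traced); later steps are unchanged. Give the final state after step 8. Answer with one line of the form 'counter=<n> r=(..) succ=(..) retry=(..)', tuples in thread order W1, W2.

state after step 3 := counter=10 r=(9,11) succ=(1,0) retry=(0,0)
4 | W2 CAS | counter=10 r=(9,11) succ=(1,0) retry=(0,1)
5 | W1 LOAD | counter=10 r=(10,11) succ=(1,0) retry=(0,1)
6 | W2 LOAD | counter=10 r=(10,10) succ=(1,0) retry=(0,1)
7 | W2 CAS | counter=11 r=(10,10) succ=(1,1) retry=(0,1)
8 | W1 CAS | counter=11 r=(10,10) succ=(1,1) retry=(1,1)

counter=11 r=(10,10) succ=(1,1) retry=(1,1)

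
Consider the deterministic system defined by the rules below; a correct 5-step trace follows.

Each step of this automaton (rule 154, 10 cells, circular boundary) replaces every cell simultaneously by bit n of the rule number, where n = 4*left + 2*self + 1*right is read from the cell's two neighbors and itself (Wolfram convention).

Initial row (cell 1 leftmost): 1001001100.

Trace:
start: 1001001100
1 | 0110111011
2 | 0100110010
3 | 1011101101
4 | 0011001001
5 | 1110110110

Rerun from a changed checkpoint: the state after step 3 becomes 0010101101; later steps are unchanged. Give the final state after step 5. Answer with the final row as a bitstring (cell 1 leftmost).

1010010101

state after step 3 := 0010101101
4 | 1100001000
5 | 1010010101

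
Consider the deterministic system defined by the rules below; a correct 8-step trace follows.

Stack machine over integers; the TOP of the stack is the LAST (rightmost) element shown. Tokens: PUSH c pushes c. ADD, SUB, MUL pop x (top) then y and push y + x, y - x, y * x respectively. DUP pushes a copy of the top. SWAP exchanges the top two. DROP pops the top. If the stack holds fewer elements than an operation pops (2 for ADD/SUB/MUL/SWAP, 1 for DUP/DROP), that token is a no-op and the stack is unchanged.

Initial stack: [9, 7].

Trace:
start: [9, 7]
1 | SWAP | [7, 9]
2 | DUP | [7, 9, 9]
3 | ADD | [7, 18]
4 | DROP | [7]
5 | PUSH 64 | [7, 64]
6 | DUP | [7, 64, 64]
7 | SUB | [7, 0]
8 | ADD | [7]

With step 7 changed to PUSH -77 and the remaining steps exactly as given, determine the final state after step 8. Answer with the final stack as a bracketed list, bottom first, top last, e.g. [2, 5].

(re-executing from step 7 with the substitution; state before step 7: [7, 64, 64])
7 | PUSH -77 | [7, 64, 64, -77]
8 | ADD | [7, 64, -13]

[7, 64, -13]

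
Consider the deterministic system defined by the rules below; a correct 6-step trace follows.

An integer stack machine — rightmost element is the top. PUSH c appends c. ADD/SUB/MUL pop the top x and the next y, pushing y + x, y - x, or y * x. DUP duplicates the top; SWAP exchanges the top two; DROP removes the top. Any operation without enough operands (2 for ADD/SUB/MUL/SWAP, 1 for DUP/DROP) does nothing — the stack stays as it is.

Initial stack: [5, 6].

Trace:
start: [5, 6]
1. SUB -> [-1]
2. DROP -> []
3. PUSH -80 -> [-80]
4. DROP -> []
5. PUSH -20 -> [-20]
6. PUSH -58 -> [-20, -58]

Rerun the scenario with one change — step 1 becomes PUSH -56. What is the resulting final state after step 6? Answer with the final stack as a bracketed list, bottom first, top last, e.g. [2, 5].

(re-executing from step 1 with the substitution; state before step 1: [5, 6])
1. PUSH -56 -> [5, 6, -56]
2. DROP -> [5, 6]
3. PUSH -80 -> [5, 6, -80]
4. DROP -> [5, 6]
5. PUSH -20 -> [5, 6, -20]
6. PUSH -58 -> [5, 6, -20, -58]

[5, 6, -20, -58]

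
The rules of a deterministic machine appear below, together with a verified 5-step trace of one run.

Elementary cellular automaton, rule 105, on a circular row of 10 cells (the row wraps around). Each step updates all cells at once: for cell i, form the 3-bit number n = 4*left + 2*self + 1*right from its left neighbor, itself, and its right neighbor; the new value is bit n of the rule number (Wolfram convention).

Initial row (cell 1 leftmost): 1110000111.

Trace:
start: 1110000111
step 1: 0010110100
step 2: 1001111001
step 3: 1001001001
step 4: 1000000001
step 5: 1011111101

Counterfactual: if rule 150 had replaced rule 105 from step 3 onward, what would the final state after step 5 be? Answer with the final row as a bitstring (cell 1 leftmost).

(re-executing steps 3..5 under rule 150; state before step 3: 1001111001)
step 3: 0110110110
step 4: 1000000001
step 5: 0100000010

0100000010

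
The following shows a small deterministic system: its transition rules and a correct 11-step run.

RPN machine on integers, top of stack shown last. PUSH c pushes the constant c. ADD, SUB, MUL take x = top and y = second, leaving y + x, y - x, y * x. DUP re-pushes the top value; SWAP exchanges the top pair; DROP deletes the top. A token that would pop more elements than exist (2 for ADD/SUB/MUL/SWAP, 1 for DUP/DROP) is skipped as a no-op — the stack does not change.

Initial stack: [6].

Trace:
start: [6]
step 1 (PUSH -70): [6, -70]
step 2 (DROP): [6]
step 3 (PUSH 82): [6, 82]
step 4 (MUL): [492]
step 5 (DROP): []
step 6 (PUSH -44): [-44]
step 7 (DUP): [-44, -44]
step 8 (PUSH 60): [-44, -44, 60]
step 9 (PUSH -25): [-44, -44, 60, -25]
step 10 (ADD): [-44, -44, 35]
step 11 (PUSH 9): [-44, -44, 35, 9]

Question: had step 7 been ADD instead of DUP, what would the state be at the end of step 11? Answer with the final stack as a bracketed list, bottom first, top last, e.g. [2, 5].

(re-executing from step 7 with the substitution; state before step 7: [-44])
step 7 (ADD): [-44]
step 8 (PUSH 60): [-44, 60]
step 9 (PUSH -25): [-44, 60, -25]
step 10 (ADD): [-44, 35]
step 11 (PUSH 9): [-44, 35, 9]

[-44, 35, 9]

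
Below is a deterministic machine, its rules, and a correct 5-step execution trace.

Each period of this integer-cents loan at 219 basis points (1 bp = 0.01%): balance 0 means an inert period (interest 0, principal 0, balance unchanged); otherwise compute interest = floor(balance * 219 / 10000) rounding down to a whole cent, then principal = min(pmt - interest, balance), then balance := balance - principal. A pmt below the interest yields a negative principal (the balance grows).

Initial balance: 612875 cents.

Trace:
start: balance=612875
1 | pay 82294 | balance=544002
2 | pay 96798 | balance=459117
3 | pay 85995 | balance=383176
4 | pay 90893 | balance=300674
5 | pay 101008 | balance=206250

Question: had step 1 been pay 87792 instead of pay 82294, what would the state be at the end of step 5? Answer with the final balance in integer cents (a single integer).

(re-executing from step 1 with the substitution; state before step 1: balance=612875)
1 | pay 87792 | balance=538504
2 | pay 96798 | balance=453499
3 | pay 85995 | balance=377435
4 | pay 90893 | balance=294807
5 | pay 101008 | balance=200255

200255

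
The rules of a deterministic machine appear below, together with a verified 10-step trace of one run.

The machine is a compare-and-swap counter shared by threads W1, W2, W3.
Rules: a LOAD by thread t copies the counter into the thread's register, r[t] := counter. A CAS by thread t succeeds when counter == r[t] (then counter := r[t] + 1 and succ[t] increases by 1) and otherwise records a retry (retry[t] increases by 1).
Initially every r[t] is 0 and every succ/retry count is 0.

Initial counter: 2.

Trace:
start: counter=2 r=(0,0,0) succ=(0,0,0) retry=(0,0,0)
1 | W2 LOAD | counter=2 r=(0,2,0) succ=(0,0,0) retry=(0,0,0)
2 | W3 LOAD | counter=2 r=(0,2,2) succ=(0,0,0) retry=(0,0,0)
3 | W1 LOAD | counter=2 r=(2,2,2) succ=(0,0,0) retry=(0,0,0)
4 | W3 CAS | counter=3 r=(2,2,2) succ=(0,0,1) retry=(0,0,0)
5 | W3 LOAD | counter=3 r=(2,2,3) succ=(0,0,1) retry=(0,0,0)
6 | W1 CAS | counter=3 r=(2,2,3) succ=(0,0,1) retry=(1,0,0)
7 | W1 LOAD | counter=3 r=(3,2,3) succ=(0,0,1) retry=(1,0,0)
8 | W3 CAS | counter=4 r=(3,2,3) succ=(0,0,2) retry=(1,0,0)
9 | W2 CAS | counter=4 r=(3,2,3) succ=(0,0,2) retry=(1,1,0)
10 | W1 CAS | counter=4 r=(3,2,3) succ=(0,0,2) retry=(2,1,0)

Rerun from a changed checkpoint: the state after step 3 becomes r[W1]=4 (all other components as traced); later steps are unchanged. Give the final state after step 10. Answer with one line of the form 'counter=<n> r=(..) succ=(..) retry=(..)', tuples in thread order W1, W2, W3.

counter=4 r=(3,2,3) succ=(0,0,2) retry=(2,1,0)

state after step 3 := counter=2 r=(4,2,2) succ=(0,0,0) retry=(0,0,0)
4 | W3 CAS | counter=3 r=(4,2,2) succ=(0,0,1) retry=(0,0,0)
5 | W3 LOAD | counter=3 r=(4,2,3) succ=(0,0,1) retry=(0,0,0)
6 | W1 CAS | counter=3 r=(4,2,3) succ=(0,0,1) retry=(1,0,0)
7 | W1 LOAD | counter=3 r=(3,2,3) succ=(0,0,1) retry=(1,0,0)
8 | W3 CAS | counter=4 r=(3,2,3) succ=(0,0,2) retry=(1,0,0)
9 | W2 CAS | counter=4 r=(3,2,3) succ=(0,0,2) retry=(1,1,0)
10 | W1 CAS | counter=4 r=(3,2,3) succ=(0,0,2) retry=(2,1,0)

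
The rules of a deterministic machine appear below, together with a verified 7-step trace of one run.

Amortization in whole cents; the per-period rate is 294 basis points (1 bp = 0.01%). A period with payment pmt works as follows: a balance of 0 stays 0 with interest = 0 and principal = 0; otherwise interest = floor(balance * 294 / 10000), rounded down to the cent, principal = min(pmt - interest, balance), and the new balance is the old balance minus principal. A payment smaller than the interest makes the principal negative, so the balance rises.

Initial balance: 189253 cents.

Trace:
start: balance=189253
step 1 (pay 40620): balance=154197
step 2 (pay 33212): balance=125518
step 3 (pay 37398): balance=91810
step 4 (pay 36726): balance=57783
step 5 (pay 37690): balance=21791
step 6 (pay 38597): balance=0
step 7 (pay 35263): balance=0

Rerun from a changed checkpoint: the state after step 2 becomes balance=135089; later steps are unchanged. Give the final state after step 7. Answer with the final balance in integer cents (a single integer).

state after step 2 := balance=135089
step 3 (pay 37398): balance=101662
step 4 (pay 36726): balance=67924
step 5 (pay 37690): balance=32230
step 6 (pay 38597): balance=0
step 7 (pay 35263): balance=0

0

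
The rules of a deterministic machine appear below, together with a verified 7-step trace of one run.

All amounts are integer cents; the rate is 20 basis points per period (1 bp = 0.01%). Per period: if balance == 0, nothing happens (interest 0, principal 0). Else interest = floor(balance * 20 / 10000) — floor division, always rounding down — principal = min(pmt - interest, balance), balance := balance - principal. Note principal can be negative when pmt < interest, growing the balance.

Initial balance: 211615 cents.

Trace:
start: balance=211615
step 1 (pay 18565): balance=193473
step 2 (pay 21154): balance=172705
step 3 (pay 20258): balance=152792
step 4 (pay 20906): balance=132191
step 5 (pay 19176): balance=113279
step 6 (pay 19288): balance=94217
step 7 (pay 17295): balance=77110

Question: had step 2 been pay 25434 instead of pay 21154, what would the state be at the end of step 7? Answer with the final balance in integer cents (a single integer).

72786

(re-executing from step 2 with the substitution; state before step 2: balance=193473)
step 2 (pay 25434): balance=168425
step 3 (pay 20258): balance=148503
step 4 (pay 20906): balance=127894
step 5 (pay 19176): balance=108973
step 6 (pay 19288): balance=89902
step 7 (pay 17295): balance=72786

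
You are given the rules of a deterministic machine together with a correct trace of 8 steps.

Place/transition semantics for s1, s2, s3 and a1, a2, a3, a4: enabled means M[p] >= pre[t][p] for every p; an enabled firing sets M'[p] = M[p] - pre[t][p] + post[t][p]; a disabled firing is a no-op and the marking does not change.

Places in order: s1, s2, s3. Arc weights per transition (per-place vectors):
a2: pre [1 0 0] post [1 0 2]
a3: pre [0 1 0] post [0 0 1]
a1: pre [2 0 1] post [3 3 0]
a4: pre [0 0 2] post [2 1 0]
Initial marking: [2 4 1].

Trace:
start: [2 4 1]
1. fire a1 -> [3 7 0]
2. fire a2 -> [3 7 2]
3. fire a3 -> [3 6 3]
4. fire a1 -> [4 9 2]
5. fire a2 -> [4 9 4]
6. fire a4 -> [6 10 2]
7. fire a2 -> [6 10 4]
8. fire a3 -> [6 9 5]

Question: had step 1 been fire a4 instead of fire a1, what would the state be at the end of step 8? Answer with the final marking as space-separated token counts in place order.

(re-executing from step 1 with the substitution; state before step 1: [2 4 1])
1. fire a4 -> [2 4 1]
2. fire a2 -> [2 4 3]
3. fire a3 -> [2 3 4]
4. fire a1 -> [3 6 3]
5. fire a2 -> [3 6 5]
6. fire a4 -> [5 7 3]
7. fire a2 -> [5 7 5]
8. fire a3 -> [5 6 6]

5 6 6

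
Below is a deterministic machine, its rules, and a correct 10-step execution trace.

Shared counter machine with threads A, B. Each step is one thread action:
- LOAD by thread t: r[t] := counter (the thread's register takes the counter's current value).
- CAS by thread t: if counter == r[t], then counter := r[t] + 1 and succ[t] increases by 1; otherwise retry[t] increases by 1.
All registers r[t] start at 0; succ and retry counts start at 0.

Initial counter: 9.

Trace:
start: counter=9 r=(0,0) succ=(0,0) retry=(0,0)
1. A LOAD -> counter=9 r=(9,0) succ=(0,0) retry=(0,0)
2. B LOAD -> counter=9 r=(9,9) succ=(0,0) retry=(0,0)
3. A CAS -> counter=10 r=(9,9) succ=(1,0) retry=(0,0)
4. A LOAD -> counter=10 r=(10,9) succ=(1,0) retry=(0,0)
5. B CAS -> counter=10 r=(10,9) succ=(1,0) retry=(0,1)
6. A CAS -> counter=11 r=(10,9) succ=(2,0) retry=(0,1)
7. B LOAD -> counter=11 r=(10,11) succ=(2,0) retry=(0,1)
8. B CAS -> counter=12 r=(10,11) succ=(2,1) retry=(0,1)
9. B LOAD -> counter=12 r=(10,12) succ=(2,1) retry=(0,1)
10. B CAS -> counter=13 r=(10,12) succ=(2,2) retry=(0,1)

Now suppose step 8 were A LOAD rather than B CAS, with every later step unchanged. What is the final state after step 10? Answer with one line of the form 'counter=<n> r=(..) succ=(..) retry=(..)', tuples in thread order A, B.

counter=12 r=(11,11) succ=(2,1) retry=(0,1)

(re-executing from step 8 with the substitution; state before step 8: counter=11 r=(10,11) succ=(2,0) retry=(0,1))
8. A LOAD -> counter=11 r=(11,11) succ=(2,0) retry=(0,1)
9. B LOAD -> counter=11 r=(11,11) succ=(2,0) retry=(0,1)
10. B CAS -> counter=12 r=(11,11) succ=(2,1) retry=(0,1)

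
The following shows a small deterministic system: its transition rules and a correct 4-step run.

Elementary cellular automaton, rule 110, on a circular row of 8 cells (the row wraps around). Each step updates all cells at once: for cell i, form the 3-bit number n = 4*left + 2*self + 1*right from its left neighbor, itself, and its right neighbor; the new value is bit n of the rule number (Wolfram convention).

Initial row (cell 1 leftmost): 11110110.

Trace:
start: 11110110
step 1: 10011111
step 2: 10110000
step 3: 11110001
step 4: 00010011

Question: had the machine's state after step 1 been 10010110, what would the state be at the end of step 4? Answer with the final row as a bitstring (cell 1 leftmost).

state after step 1 := 10010110
step 2: 10111111
step 3: 11100000
step 4: 10100001

10100001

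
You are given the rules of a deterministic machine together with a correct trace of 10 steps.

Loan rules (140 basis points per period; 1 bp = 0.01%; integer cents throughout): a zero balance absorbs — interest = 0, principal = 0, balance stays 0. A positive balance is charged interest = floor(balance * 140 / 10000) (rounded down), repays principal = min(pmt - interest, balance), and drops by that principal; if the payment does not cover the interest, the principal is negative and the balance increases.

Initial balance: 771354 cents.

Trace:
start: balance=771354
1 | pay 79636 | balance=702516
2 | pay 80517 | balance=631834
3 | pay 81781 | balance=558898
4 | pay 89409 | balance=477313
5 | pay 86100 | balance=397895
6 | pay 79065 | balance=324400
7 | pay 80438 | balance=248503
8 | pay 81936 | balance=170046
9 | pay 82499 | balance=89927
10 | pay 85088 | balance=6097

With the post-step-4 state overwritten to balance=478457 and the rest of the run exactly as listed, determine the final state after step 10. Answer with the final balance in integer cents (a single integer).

state after step 4 := balance=478457
5 | pay 86100 | balance=399055
6 | pay 79065 | balance=325576
7 | pay 80438 | balance=249696
8 | pay 81936 | balance=171255
9 | pay 82499 | balance=91153
10 | pay 85088 | balance=7341

7341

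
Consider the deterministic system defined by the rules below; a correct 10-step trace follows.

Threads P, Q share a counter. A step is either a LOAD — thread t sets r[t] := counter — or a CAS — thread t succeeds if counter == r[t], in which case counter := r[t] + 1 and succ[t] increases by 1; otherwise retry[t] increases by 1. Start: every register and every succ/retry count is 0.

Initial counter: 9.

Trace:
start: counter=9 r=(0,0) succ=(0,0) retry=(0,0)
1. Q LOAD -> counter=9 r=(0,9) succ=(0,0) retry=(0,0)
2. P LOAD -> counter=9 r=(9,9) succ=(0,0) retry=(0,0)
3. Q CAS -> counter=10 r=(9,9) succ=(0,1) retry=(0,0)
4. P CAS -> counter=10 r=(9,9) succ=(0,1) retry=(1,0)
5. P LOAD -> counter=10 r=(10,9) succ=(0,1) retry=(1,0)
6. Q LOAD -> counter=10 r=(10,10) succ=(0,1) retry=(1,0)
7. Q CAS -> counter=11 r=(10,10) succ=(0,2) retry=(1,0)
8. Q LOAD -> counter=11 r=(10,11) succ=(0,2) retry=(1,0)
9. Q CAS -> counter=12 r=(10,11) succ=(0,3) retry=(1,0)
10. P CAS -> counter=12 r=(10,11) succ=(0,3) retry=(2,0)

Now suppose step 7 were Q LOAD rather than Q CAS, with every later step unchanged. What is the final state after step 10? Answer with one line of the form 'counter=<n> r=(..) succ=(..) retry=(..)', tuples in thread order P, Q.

counter=11 r=(10,10) succ=(0,2) retry=(2,0)

(re-executing from step 7 with the substitution; state before step 7: counter=10 r=(10,10) succ=(0,1) retry=(1,0))
7. Q LOAD -> counter=10 r=(10,10) succ=(0,1) retry=(1,0)
8. Q LOAD -> counter=10 r=(10,10) succ=(0,1) retry=(1,0)
9. Q CAS -> counter=11 r=(10,10) succ=(0,2) retry=(1,0)
10. P CAS -> counter=11 r=(10,10) succ=(0,2) retry=(2,0)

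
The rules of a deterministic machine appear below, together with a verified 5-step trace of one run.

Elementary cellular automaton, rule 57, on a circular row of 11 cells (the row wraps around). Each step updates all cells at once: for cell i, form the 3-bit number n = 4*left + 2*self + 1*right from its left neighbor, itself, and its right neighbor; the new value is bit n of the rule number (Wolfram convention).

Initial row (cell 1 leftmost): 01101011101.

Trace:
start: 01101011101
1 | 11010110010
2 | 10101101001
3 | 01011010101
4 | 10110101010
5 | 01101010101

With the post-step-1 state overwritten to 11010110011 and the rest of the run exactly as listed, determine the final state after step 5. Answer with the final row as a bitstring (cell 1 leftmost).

state after step 1 := 11010110011
2 | 00101101010
3 | 10011010101
4 | 01010101011
5 | 10101010110

10101010110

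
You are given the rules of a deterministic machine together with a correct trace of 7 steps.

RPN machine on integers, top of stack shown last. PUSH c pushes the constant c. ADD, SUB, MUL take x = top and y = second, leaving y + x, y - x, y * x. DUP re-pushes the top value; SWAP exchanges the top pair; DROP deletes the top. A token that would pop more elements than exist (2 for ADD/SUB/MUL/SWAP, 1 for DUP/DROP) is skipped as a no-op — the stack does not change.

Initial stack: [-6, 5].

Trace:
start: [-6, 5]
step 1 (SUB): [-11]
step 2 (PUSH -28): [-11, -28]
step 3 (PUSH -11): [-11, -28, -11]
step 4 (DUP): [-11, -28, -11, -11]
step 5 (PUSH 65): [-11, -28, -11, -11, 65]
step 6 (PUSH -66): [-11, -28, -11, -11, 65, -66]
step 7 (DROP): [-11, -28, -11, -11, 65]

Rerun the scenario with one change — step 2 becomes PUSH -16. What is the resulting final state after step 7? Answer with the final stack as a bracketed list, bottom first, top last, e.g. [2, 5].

[-11, -16, -11, -11, 65]

(re-executing from step 2 with the substitution; state before step 2: [-11])
step 2 (PUSH -16): [-11, -16]
step 3 (PUSH -11): [-11, -16, -11]
step 4 (DUP): [-11, -16, -11, -11]
step 5 (PUSH 65): [-11, -16, -11, -11, 65]
step 6 (PUSH -66): [-11, -16, -11, -11, 65, -66]
step 7 (DROP): [-11, -16, -11, -11, 65]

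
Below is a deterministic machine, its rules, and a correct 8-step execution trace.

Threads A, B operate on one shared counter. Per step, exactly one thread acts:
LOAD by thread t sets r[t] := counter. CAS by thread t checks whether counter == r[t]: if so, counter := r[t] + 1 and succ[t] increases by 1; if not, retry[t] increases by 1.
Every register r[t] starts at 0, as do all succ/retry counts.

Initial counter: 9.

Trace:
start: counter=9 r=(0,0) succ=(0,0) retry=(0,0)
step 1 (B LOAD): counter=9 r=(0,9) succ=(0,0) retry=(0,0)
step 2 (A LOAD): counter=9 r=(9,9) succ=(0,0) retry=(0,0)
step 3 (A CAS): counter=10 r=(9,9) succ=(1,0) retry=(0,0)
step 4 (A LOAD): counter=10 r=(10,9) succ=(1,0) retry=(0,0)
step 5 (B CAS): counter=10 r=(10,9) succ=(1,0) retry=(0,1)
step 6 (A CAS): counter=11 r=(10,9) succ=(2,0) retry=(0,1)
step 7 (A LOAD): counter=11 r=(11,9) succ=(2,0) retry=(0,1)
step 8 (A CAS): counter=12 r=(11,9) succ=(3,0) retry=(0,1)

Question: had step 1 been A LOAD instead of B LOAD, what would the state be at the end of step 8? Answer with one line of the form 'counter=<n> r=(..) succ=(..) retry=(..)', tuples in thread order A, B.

(re-executing from step 1 with the substitution; state before step 1: counter=9 r=(0,0) succ=(0,0) retry=(0,0))
step 1 (A LOAD): counter=9 r=(9,0) succ=(0,0) retry=(0,0)
step 2 (A LOAD): counter=9 r=(9,0) succ=(0,0) retry=(0,0)
step 3 (A CAS): counter=10 r=(9,0) succ=(1,0) retry=(0,0)
step 4 (A LOAD): counter=10 r=(10,0) succ=(1,0) retry=(0,0)
step 5 (B CAS): counter=10 r=(10,0) succ=(1,0) retry=(0,1)
step 6 (A CAS): counter=11 r=(10,0) succ=(2,0) retry=(0,1)
step 7 (A LOAD): counter=11 r=(11,0) succ=(2,0) retry=(0,1)
step 8 (A CAS): counter=12 r=(11,0) succ=(3,0) retry=(0,1)

counter=12 r=(11,0) succ=(3,0) retry=(0,1)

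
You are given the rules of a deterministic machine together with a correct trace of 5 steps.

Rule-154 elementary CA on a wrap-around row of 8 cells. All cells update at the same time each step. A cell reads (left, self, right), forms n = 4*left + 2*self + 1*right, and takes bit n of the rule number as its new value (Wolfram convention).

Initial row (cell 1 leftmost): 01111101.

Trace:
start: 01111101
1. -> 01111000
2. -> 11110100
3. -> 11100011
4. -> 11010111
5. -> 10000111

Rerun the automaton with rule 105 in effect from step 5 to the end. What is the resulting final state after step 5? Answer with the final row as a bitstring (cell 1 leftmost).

(re-executing step 5 under rule 105; state before step 5: 11010111)
5. -> 01101100

01101100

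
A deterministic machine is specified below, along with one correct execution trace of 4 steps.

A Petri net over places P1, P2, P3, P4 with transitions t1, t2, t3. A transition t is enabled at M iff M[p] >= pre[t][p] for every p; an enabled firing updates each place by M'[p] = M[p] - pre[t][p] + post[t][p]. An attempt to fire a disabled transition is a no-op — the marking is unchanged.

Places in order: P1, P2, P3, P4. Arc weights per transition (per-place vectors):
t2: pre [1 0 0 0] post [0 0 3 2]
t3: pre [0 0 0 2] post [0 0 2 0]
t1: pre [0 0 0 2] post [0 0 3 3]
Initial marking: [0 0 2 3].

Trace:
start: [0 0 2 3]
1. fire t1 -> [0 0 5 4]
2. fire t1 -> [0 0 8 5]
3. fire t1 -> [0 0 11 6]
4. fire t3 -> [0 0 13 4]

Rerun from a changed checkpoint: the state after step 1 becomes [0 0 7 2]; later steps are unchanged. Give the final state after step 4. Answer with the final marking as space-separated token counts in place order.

state after step 1 := [0 0 7 2]
2. fire t1 -> [0 0 10 3]
3. fire t1 -> [0 0 13 4]
4. fire t3 -> [0 0 15 2]

0 0 15 2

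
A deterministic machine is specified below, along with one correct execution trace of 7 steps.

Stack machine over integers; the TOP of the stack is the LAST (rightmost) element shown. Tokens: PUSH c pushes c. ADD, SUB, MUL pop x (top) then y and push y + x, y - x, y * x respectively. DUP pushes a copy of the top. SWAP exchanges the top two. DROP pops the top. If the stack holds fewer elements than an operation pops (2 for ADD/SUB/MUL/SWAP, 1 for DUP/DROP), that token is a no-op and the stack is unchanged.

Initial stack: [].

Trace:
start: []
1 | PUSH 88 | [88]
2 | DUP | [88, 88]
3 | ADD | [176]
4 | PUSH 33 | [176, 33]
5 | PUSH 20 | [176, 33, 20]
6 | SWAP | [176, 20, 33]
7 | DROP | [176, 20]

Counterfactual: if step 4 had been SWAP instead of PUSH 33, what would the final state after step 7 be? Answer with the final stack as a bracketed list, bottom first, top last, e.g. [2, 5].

(re-executing from step 4 with the substitution; state before step 4: [176])
4 | SWAP | [176]
5 | PUSH 20 | [176, 20]
6 | SWAP | [20, 176]
7 | DROP | [20]

[20]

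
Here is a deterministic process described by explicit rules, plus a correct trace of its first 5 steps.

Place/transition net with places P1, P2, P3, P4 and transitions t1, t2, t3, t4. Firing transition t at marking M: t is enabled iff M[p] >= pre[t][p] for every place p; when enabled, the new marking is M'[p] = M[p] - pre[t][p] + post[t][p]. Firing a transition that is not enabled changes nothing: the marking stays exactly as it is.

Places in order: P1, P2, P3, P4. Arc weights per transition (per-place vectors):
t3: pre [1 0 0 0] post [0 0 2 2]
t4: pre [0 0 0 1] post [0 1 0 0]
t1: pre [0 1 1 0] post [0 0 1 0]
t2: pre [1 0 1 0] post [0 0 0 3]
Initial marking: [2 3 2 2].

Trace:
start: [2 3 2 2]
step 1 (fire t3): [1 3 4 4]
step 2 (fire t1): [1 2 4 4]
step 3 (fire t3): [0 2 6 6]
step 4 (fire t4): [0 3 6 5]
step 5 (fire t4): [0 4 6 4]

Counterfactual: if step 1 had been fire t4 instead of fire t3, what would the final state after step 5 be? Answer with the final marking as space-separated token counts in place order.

(re-executing from step 1 with the substitution; state before step 1: [2 3 2 2])
step 1 (fire t4): [2 4 2 1]
step 2 (fire t1): [2 3 2 1]
step 3 (fire t3): [1 3 4 3]
step 4 (fire t4): [1 4 4 2]
step 5 (fire t4): [1 5 4 1]

1 5 4 1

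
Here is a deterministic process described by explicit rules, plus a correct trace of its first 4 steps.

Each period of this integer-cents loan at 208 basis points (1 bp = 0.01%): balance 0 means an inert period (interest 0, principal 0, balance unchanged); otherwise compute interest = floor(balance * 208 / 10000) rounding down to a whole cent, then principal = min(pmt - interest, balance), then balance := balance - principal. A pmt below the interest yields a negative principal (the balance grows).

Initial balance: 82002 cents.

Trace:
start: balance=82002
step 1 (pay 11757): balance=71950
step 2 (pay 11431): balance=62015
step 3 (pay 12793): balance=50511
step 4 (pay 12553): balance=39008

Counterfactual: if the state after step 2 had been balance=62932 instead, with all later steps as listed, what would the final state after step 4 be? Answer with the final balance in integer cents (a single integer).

state after step 2 := balance=62932
step 3 (pay 12793): balance=51447
step 4 (pay 12553): balance=39964

39964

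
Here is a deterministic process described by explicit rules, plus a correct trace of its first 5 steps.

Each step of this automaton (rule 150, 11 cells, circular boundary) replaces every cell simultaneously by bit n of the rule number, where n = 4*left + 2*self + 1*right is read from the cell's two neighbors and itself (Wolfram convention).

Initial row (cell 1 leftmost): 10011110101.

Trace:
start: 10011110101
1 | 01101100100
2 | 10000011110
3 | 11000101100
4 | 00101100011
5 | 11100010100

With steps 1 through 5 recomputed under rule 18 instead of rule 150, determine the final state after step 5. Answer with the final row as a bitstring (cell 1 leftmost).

00001010101

(re-executing steps 1..5 under rule 18; state before step 1: 10011110101)
1 | 01100000000
2 | 10010000000
3 | 01101000001
4 | 00000100010
5 | 00001010101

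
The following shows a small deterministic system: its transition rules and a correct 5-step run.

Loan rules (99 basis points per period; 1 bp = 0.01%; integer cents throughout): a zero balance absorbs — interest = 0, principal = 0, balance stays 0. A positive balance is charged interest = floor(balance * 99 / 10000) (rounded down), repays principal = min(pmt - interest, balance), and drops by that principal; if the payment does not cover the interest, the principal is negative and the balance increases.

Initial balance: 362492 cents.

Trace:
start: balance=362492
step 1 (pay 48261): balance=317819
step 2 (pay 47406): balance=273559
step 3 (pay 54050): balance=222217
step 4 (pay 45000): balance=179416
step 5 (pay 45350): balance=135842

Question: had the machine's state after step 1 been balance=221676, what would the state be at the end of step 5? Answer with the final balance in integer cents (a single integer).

state after step 1 := balance=221676
step 2 (pay 47406): balance=176464
step 3 (pay 54050): balance=124160
step 4 (pay 45000): balance=80389
step 5 (pay 45350): balance=35834

35834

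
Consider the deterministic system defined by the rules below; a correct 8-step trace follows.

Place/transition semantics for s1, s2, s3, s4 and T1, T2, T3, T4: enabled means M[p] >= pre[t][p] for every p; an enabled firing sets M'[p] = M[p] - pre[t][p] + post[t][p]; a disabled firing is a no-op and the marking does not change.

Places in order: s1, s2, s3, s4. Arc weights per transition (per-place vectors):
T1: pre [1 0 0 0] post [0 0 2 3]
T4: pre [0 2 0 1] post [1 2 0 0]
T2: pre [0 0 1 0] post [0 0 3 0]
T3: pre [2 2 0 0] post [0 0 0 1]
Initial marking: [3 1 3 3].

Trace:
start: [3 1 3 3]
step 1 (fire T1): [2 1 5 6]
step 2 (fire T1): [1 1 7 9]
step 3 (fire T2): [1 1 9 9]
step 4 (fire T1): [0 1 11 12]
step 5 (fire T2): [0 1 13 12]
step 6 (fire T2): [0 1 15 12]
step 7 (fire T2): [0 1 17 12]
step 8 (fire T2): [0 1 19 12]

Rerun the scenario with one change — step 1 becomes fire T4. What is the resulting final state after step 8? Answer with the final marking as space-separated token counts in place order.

(re-executing from step 1 with the substitution; state before step 1: [3 1 3 3])
step 1 (fire T4): [3 1 3 3]
step 2 (fire T1): [2 1 5 6]
step 3 (fire T2): [2 1 7 6]
step 4 (fire T1): [1 1 9 9]
step 5 (fire T2): [1 1 11 9]
step 6 (fire T2): [1 1 13 9]
step 7 (fire T2): [1 1 15 9]
step 8 (fire T2): [1 1 17 9]

1 1 17 9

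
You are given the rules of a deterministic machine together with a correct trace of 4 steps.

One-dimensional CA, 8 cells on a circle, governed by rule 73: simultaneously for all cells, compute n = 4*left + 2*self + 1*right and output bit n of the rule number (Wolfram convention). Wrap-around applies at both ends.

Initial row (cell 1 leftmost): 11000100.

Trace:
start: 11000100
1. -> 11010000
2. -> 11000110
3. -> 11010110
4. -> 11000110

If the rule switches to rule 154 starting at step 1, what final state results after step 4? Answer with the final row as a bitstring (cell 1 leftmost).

(re-executing steps 1..4 under rule 154; state before step 1: 11000100)
1. -> 10101011
2. -> 00000011
3. -> 10000110
4. -> 01001100

01001100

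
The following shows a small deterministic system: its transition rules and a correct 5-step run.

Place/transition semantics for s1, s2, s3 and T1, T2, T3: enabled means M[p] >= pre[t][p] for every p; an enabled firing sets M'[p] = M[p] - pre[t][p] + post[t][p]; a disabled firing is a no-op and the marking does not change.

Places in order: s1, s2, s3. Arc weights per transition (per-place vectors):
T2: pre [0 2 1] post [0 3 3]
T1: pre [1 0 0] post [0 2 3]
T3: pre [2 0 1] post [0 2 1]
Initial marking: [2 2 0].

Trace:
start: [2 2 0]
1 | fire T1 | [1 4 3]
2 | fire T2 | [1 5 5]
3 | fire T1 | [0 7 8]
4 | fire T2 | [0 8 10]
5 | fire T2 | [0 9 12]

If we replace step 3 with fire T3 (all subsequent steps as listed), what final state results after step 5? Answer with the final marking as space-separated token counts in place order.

(re-executing from step 3 with the substitution; state before step 3: [1 5 5])
3 | fire T3 | [1 5 5]
4 | fire T2 | [1 6 7]
5 | fire T2 | [1 7 9]

1 7 9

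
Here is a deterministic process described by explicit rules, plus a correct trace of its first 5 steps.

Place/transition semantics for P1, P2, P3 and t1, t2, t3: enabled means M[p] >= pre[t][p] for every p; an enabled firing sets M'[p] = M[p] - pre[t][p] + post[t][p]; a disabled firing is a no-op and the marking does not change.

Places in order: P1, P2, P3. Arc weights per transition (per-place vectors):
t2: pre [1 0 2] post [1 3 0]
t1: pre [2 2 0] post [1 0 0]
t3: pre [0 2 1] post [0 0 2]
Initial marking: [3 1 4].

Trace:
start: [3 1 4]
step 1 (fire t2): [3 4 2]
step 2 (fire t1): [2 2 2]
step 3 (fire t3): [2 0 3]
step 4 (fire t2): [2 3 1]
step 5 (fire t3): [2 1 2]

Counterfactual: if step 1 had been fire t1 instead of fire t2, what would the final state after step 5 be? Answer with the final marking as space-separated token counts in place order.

(re-executing from step 1 with the substitution; state before step 1: [3 1 4])
step 1 (fire t1): [3 1 4]
step 2 (fire t1): [3 1 4]
step 3 (fire t3): [3 1 4]
step 4 (fire t2): [3 4 2]
step 5 (fire t3): [3 2 3]

3 2 3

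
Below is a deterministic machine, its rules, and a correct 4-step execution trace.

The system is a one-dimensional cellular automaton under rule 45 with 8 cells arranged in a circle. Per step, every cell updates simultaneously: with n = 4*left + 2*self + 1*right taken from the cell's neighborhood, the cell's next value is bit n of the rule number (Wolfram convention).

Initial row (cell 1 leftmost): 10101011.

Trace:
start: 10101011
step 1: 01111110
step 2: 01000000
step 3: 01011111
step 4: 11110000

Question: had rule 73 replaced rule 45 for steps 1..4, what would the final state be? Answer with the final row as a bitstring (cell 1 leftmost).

(re-executing steps 1..4 under rule 73; state before step 1: 10101011)
step 1: 10000010
step 2: 00111000
step 3: 10101011
step 4: 10000010

10000010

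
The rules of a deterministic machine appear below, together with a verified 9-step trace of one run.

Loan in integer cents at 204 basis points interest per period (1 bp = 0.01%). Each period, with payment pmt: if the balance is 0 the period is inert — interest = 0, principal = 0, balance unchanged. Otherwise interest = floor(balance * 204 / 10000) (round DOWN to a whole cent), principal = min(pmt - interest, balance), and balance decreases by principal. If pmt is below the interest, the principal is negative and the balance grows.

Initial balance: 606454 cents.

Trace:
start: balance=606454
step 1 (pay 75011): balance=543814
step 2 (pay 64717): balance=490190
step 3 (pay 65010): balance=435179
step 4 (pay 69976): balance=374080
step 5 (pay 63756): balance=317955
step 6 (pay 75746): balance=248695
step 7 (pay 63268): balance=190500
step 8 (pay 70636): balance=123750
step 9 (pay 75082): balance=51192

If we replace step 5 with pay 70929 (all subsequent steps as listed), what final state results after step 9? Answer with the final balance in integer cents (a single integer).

(re-executing from step 5 with the substitution; state before step 5: balance=374080)
step 5 (pay 70929): balance=310782
step 6 (pay 75746): balance=241375
step 7 (pay 63268): balance=183031
step 8 (pay 70636): balance=116128
step 9 (pay 75082): balance=43415

43415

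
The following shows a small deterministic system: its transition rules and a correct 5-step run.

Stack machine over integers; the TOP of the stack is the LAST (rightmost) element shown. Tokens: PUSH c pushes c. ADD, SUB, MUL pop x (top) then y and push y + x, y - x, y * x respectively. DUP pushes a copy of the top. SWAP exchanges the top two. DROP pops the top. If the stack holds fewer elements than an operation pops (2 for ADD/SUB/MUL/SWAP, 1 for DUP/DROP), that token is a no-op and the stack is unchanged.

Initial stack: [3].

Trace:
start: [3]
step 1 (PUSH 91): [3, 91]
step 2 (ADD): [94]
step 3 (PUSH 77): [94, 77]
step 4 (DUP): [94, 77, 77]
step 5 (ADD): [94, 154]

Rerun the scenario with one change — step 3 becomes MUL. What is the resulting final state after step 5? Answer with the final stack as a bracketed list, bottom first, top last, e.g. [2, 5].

(re-executing from step 3 with the substitution; state before step 3: [94])
step 3 (MUL): [94]
step 4 (DUP): [94, 94]
step 5 (ADD): [188]

[188]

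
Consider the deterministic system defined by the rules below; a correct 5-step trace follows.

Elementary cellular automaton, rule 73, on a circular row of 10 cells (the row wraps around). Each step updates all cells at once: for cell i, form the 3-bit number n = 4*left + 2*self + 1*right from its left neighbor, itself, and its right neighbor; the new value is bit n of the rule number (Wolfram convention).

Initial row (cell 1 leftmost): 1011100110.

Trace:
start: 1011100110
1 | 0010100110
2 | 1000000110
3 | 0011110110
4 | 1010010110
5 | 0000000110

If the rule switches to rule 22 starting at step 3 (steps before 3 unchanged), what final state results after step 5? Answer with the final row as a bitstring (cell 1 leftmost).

(re-executing steps 3..5 under rule 22; state before step 3: 1000000110)
3 | 1100001000
4 | 0010011101
5 | 1111100001

1111100001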